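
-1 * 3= -3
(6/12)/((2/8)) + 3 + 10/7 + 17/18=929/126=7.37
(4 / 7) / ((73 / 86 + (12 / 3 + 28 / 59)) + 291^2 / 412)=4180976 / 1542799741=0.00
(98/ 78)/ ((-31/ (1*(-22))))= 1078/ 1209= 0.89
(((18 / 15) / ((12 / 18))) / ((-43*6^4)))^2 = 1 / 958521600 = 0.00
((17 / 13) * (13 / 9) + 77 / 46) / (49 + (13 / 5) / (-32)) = 118000 / 1620189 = 0.07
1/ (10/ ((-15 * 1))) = -3/ 2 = -1.50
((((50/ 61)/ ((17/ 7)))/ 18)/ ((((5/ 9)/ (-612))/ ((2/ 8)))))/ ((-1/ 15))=4725/ 61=77.46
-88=-88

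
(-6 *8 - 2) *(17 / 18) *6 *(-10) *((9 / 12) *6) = 12750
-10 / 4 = -5 / 2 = -2.50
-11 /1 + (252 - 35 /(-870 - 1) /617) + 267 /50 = 6619243769 /26870350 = 246.34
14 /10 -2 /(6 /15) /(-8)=81 /40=2.02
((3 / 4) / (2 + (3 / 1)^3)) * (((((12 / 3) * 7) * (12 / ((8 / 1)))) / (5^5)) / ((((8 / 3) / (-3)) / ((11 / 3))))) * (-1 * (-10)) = -2079 / 145000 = -0.01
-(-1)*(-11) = -11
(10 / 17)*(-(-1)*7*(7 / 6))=245 / 51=4.80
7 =7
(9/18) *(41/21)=41/42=0.98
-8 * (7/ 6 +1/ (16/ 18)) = -55/ 3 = -18.33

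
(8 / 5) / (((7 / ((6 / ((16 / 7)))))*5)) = 3 / 25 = 0.12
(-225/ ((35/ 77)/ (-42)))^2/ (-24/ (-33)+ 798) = 2377232550/ 4393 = 541141.03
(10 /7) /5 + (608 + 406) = 7100 /7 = 1014.29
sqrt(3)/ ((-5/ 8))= -8 * sqrt(3)/ 5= -2.77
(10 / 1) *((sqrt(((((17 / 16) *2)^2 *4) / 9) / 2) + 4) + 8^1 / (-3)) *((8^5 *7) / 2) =2437120 *sqrt(2) / 3 + 4587520 / 3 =2678042.72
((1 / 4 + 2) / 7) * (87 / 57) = 261 / 532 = 0.49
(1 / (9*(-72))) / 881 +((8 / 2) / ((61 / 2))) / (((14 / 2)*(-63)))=-510445 / 1706384232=-0.00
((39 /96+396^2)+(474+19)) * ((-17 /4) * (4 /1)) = -85576317 /32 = -2674259.91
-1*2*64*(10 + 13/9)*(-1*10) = 131840/9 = 14648.89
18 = 18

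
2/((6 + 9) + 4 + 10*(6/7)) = 14/193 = 0.07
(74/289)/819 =74/236691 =0.00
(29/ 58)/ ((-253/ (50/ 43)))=-25/ 10879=-0.00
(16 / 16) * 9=9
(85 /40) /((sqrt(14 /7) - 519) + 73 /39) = -1671423 /406745182 - 25857 * sqrt(2) /3253961456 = -0.00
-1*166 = -166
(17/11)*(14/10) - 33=-1696/55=-30.84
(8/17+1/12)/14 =113/2856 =0.04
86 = 86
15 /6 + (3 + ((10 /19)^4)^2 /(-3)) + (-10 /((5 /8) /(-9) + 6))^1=165860994473611 /43511888511042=3.81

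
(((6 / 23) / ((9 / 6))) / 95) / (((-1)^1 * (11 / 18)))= -72 / 24035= -0.00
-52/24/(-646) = 13/3876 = 0.00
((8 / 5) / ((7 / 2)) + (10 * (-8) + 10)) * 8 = -19472 / 35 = -556.34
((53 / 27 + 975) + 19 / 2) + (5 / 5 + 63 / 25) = 1336477 / 1350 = 989.98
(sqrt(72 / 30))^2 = 2.40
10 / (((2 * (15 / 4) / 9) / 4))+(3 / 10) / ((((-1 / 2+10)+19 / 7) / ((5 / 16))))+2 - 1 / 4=45379 / 912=49.76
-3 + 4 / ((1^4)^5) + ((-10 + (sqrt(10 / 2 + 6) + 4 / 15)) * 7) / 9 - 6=-1697 / 135 + 7 * sqrt(11) / 9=-9.99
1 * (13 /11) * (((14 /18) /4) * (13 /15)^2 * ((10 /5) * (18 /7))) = 2197 /2475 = 0.89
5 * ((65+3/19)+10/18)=56185/171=328.57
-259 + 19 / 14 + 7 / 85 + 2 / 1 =-304117 / 1190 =-255.56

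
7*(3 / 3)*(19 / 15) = 133 / 15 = 8.87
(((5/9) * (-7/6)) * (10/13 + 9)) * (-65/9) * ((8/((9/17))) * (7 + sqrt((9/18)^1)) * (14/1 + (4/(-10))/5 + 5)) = 14296898 * sqrt(2)/2187 + 200156572/2187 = 100766.09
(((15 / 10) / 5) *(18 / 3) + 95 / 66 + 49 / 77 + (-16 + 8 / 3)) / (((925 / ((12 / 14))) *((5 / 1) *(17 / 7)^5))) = -7493521 / 361176124375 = -0.00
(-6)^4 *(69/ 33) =29808/ 11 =2709.82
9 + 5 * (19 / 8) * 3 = 357 / 8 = 44.62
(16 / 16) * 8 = 8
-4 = -4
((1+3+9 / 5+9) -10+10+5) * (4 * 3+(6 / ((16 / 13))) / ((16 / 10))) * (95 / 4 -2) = 8294319 / 1280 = 6479.94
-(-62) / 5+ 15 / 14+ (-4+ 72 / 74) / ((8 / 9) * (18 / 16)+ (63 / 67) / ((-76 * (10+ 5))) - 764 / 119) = 596809888909 / 42538675410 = 14.03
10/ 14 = 5/ 7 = 0.71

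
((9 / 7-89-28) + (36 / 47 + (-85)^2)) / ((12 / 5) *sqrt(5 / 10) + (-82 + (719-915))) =-8128744325 / 317818606-35088105 *sqrt(2) / 317818606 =-25.73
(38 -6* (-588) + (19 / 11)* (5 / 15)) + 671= 4237.58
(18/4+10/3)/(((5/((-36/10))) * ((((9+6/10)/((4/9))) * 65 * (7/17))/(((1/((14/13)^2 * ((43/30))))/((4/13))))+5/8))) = -68952/3622715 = -0.02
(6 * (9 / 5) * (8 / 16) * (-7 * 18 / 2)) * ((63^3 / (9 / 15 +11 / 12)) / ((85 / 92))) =-67080608784 / 1105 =-60706433.29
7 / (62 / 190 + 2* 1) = 665 / 221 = 3.01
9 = 9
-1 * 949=-949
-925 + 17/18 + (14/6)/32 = -923.98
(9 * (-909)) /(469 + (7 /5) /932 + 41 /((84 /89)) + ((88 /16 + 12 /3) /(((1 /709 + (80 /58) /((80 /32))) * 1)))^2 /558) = -19260813524452484040 /1207704586378744123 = -15.95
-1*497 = -497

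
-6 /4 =-3 /2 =-1.50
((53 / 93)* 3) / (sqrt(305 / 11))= 53* sqrt(3355) / 9455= 0.32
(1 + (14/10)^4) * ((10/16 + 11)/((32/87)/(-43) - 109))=-0.52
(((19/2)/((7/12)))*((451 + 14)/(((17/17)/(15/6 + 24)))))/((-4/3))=-4214295/28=-150510.54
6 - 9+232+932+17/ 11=12788/ 11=1162.55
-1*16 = -16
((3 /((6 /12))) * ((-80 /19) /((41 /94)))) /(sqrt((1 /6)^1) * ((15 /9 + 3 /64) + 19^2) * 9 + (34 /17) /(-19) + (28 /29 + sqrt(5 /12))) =-502456320 /(1445824 * sqrt(15) + 7462656 + 4719779493 * sqrt(6)) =-0.04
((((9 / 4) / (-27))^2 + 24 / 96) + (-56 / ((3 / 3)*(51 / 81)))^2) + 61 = 331754005 / 41616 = 7971.79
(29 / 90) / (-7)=-29 / 630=-0.05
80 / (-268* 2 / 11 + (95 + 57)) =0.77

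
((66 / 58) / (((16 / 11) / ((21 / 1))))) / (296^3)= 7623 / 12033531904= 0.00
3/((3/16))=16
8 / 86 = 4 / 43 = 0.09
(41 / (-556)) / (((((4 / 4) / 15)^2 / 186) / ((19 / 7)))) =-16300575 / 1946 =-8376.45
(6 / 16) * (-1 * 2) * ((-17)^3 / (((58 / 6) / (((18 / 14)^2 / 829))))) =3581577 / 4712036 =0.76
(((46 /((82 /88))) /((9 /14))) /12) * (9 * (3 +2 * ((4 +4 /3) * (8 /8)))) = 7084 /9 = 787.11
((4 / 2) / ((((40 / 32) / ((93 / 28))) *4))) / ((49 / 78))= 3627 / 1715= 2.11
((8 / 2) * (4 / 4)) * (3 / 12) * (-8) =-8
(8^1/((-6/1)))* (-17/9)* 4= 272/27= 10.07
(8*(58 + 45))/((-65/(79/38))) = -32548/1235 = -26.35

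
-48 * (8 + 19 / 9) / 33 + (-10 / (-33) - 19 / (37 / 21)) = -92263 / 3663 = -25.19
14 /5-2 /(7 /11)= -12 /35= -0.34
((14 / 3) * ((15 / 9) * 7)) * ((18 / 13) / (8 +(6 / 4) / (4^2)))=4480 / 481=9.31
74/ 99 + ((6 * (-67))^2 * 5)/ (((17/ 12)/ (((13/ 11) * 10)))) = 11344602058/ 1683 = 6740702.35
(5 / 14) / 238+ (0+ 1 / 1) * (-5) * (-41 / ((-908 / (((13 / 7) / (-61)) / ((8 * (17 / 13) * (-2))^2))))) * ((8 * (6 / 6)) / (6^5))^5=261424272342086791207735 / 174213135088766635559878656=0.00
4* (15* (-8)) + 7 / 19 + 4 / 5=-45489 / 95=-478.83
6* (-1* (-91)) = 546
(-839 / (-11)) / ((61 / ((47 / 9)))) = 39433 / 6039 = 6.53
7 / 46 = 0.15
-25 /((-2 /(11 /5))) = 27.50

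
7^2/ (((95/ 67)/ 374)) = 1227842/ 95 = 12924.65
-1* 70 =-70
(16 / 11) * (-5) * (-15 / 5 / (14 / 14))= 240 / 11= 21.82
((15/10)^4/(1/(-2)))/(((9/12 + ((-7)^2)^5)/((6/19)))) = -243/21468118981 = -0.00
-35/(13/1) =-35/13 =-2.69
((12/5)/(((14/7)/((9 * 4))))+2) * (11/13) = 2486/65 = 38.25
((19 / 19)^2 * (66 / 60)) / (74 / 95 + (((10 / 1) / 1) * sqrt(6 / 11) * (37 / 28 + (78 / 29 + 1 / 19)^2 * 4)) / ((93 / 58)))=-3648250204250421 / 89070482298967749038 + 166769190663596675 * sqrt(66) / 178140964597935498076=0.01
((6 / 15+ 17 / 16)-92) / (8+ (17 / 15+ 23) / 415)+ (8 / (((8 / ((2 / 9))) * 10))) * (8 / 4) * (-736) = -1587204499 / 36116640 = -43.95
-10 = -10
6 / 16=3 / 8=0.38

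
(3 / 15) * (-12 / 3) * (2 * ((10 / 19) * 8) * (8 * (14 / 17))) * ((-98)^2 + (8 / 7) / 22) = -1514520576 / 3553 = -426265.29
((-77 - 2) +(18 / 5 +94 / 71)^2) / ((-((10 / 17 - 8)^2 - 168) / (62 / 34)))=-0.88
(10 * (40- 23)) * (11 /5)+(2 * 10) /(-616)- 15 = 55281 /154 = 358.97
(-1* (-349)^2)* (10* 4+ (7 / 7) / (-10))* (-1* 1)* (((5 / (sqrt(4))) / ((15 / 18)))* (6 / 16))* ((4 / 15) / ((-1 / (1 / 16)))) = -91122.37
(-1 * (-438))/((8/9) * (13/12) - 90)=-5913/1202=-4.92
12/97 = 0.12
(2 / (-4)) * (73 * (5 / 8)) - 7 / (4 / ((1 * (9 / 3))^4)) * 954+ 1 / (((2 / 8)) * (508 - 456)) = -28132465 / 208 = -135252.24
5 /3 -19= -52 /3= -17.33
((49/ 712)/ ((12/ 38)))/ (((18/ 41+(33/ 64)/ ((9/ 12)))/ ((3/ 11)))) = 38171/ 723481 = 0.05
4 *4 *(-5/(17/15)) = -70.59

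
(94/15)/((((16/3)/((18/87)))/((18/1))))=1269/290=4.38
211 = 211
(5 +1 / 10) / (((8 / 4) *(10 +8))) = 0.14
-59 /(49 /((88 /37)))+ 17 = 25629 /1813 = 14.14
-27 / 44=-0.61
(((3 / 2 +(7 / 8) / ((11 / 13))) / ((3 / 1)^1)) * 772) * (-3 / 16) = -43039 / 352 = -122.27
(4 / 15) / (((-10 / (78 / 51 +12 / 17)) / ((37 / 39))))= -2812 / 49725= -0.06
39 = 39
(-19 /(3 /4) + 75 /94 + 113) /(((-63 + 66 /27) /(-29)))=2170389 /51230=42.37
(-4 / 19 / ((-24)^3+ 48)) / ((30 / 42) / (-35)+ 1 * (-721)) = -7 / 330264840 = -0.00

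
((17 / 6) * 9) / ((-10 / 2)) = -51 / 10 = -5.10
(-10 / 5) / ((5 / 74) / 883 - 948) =130684 / 61944211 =0.00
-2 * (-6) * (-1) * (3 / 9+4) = -52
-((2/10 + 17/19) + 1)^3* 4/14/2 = -7880599/6001625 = -1.31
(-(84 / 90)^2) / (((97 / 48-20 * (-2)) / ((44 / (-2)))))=68992 / 151275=0.46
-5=-5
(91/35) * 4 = 52/5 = 10.40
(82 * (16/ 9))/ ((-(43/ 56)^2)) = -247.25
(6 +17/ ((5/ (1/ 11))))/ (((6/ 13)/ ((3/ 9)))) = 4511/ 990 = 4.56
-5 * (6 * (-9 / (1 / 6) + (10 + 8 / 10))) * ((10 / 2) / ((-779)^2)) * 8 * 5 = 259200 / 606841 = 0.43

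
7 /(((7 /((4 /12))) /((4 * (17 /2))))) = 34 /3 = 11.33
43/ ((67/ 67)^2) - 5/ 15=128/ 3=42.67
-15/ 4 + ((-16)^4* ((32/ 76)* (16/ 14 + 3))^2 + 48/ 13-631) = 182844837993/ 919828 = 198781.55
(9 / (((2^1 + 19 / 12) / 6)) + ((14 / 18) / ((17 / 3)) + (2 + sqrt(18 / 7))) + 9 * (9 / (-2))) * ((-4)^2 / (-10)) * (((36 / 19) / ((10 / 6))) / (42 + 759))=86032 / 1626475-288 * sqrt(14) / 295925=0.05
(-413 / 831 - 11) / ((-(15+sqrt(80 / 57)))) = 544578 / 706073 - 38216 * sqrt(285) / 10591095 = 0.71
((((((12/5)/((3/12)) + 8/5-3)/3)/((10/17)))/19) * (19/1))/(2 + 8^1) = 697/1500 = 0.46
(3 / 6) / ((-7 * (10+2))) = -1 / 168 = -0.01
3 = 3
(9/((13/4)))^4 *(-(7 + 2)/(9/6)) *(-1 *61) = 614739456/28561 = 21523.74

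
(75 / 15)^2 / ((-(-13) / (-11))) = -275 / 13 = -21.15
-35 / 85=-7 / 17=-0.41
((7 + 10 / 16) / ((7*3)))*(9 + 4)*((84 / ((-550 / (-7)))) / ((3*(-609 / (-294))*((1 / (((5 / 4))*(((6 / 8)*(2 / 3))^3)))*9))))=38857 / 2756160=0.01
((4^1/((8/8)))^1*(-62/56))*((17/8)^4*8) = -2589151/3584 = -722.42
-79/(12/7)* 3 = -553/4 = -138.25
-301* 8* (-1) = 2408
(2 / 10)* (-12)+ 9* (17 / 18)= 6.10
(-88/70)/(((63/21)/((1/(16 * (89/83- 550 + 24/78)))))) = 11869/248623620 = 0.00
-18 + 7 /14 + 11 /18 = -152 /9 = -16.89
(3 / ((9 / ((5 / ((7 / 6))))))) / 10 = 1 / 7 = 0.14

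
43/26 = 1.65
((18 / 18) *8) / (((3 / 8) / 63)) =1344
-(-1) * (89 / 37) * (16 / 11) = 1424 / 407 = 3.50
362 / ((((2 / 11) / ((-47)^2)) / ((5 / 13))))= 1691584.23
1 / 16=0.06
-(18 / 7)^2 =-324 / 49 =-6.61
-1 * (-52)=52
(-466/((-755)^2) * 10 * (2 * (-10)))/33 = 3728/752433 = 0.00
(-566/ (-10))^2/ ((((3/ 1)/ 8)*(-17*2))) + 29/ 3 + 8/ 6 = -306331/ 1275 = -240.26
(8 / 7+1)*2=30 / 7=4.29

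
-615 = -615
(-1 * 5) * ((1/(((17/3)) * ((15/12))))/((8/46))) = -4.06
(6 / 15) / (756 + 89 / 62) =124 / 234805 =0.00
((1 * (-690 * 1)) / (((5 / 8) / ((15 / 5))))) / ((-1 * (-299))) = -11.08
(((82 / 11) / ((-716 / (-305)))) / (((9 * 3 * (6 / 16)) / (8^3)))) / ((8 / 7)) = 22408960 / 159489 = 140.50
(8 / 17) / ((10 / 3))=12 / 85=0.14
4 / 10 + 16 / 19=118 / 95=1.24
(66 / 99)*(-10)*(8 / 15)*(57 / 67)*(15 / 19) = -160 / 67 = -2.39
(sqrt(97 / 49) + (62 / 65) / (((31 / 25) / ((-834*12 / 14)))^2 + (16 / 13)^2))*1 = 2522781612000 / 4006410518041 + sqrt(97) / 7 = 2.04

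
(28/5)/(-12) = -7/15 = -0.47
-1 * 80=-80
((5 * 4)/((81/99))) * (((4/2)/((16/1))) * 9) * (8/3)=73.33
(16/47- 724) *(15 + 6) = -714252/47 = -15196.85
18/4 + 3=15/2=7.50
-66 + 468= 402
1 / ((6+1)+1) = 0.12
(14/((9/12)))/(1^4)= 56/3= 18.67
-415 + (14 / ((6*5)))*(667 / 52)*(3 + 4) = -291017 / 780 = -373.10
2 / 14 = 1 / 7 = 0.14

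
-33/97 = -0.34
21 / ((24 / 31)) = 27.12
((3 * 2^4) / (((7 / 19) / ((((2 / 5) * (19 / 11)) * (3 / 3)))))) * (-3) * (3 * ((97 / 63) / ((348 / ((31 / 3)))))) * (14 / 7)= -17368432 / 234465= -74.08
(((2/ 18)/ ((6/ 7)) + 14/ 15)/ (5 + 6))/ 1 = 287/ 2970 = 0.10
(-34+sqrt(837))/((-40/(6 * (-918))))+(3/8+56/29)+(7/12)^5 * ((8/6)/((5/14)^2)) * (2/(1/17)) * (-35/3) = -50328054217/10147680+4131 * sqrt(93)/10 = -975.77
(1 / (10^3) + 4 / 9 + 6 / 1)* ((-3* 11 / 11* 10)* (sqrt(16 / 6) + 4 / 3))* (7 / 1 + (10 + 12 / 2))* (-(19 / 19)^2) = 1334207 / 225 + 1334207* sqrt(6) / 450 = 13192.31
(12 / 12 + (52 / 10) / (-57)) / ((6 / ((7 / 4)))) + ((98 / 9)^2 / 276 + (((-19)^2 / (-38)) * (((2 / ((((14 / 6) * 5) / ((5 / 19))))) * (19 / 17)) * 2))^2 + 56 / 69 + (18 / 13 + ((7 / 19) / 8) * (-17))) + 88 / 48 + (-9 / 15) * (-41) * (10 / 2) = 127.86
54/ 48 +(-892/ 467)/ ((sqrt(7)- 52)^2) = 1.12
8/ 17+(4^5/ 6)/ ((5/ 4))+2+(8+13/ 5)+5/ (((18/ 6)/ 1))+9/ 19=245067/ 1615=151.74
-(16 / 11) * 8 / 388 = -32 / 1067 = -0.03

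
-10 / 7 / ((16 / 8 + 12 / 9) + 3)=-30 / 133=-0.23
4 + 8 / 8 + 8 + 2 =15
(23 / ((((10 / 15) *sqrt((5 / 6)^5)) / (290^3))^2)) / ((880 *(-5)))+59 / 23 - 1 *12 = -22021272992052991 / 1265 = -17408120942334.38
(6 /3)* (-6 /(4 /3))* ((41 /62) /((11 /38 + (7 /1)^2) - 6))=-7011 /50995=-0.14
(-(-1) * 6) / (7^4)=6 / 2401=0.00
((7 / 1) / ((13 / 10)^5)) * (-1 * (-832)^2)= -2867200000 / 2197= -1305052.34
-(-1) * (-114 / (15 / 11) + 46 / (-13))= -5664 / 65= -87.14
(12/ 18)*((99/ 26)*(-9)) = -297/ 13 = -22.85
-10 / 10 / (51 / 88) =-88 / 51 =-1.73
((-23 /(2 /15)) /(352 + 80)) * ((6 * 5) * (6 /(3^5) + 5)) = -234025 /3888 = -60.19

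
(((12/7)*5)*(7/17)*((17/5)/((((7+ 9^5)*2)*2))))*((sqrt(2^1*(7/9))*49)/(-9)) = -49*sqrt(14)/531504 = -0.00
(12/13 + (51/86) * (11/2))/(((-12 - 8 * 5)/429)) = -308781/8944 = -34.52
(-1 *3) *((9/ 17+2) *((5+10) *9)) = -17415/ 17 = -1024.41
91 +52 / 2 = 117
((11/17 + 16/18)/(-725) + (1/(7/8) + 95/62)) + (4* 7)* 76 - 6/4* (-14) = 20716931597/9628290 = 2151.67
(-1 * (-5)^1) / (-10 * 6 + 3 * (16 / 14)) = -35 / 396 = -0.09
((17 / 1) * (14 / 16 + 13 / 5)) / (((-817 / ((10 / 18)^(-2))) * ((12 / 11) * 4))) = -701811 / 13072000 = -0.05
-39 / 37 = -1.05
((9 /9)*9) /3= 3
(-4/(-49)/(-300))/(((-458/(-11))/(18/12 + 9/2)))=-11/280525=-0.00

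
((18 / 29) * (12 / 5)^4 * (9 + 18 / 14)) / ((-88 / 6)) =-20155392 / 1395625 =-14.44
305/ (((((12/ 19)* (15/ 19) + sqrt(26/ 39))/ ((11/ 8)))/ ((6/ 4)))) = -490517775/ 653768 + 1311680865* sqrt(6)/ 2615072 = 478.33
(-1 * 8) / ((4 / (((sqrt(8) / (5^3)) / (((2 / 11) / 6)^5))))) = -156541572 * sqrt(2) / 125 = -1771065.71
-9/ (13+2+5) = -9/ 20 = -0.45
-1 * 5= -5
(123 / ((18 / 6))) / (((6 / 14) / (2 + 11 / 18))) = 13489 / 54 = 249.80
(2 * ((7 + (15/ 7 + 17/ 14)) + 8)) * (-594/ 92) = -76329/ 322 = -237.05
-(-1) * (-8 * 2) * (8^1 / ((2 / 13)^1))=-832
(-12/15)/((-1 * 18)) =2/45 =0.04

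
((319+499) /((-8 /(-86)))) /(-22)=-17587 /44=-399.70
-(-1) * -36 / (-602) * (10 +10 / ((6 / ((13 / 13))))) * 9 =270 / 43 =6.28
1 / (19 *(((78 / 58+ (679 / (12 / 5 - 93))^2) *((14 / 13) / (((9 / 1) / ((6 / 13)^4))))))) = 245509699097 / 1456649520256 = 0.17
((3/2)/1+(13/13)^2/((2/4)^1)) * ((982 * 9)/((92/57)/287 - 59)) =-506032947/965089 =-524.34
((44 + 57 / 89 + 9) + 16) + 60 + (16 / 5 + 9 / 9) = 59559 / 445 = 133.84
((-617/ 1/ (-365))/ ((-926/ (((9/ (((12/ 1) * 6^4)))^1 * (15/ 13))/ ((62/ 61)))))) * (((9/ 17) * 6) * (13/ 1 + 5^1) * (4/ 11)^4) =-4064796/ 3390225290309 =-0.00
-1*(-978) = 978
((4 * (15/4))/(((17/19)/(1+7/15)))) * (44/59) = 18.34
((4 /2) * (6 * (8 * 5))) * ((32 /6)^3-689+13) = -2264960 /9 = -251662.22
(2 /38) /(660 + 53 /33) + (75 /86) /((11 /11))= 31114863 /35675122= 0.87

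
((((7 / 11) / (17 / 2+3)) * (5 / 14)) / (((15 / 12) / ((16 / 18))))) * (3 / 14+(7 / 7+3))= 0.06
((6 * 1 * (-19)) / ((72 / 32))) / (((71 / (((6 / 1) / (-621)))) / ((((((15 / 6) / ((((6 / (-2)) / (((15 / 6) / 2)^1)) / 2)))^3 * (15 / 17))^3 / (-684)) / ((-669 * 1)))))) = -476837158203125 / 62312159024489889792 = -0.00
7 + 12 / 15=39 / 5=7.80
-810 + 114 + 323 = -373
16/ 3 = 5.33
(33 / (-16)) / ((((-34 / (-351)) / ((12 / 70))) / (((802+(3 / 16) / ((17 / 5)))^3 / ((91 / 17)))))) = -27753538439526503967 / 78884700160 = -351824097.49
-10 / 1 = -10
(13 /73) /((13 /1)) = 1 /73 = 0.01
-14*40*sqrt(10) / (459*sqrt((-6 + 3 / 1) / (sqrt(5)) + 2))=-2800*sqrt(2) / (459*sqrt(10 - 3*sqrt(5)))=-4.75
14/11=1.27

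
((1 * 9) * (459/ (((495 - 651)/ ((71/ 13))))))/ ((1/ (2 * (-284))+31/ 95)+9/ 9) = -109.19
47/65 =0.72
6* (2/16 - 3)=-69/4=-17.25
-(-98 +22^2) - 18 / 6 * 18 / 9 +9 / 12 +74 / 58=-45237 / 116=-389.97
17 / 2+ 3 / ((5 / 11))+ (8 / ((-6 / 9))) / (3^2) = 413 / 30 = 13.77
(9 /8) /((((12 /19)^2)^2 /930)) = 6575.44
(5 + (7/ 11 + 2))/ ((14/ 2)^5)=12/ 26411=0.00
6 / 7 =0.86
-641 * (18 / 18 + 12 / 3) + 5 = -3200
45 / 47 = 0.96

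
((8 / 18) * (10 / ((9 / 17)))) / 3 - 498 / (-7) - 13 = 103661 / 1701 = 60.94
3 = 3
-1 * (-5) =5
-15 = -15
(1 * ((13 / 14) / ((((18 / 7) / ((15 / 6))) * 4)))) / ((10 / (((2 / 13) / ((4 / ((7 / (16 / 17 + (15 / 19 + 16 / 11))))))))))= 24871 / 13037184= 0.00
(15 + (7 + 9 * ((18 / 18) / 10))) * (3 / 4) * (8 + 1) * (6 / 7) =18549 / 140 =132.49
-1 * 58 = -58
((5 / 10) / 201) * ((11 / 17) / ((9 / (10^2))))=550 / 30753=0.02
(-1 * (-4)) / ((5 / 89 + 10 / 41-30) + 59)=3649 / 26729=0.14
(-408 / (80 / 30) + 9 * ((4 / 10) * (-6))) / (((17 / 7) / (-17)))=6111 / 5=1222.20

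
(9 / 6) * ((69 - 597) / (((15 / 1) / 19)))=-5016 / 5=-1003.20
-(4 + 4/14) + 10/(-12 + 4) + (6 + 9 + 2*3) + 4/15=15.73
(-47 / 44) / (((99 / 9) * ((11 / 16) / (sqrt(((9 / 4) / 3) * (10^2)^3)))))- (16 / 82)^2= -94000 * sqrt(3) / 1331- 64 / 1681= -122.36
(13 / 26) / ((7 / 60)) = 30 / 7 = 4.29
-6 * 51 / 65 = -306 / 65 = -4.71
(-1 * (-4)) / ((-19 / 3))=-12 / 19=-0.63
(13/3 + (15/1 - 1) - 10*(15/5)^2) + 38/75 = -1779/25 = -71.16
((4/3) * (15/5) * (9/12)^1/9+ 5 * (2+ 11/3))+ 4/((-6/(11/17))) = 480/17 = 28.24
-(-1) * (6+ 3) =9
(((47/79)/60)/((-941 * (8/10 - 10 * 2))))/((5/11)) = 0.00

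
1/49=0.02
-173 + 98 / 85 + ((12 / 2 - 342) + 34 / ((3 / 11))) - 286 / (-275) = -487229 / 1275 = -382.14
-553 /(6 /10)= -921.67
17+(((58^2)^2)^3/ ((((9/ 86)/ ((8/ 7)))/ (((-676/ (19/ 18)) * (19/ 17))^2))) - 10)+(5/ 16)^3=67186219057413250620781578853870539/ 8286208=8108198473585655902046096000.00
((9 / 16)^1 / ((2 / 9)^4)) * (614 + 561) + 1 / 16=69382591 / 256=271025.75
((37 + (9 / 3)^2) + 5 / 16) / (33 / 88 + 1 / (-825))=611325 / 4934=123.90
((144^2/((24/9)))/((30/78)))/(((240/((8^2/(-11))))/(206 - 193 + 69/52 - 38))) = 3190752/275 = 11602.73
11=11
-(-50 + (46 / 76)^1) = 1877 / 38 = 49.39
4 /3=1.33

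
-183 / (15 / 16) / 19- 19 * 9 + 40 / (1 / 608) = 2293179 / 95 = 24138.73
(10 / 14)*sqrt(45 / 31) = 15*sqrt(155) / 217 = 0.86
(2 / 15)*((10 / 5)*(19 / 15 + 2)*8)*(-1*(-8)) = 12544 / 225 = 55.75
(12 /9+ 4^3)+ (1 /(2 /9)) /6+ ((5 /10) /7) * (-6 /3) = 5539 /84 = 65.94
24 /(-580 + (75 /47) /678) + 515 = 3172523597 /6160735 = 514.96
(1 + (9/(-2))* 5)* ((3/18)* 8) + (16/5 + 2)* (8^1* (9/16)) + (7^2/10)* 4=43/3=14.33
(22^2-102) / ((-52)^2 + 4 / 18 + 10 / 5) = 1719 / 12178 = 0.14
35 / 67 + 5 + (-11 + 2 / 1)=-233 / 67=-3.48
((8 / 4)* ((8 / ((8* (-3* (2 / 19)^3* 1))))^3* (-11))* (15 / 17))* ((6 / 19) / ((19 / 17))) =49162945645 / 384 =128028504.28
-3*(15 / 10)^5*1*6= -2187 / 16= -136.69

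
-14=-14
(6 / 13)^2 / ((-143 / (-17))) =612 / 24167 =0.03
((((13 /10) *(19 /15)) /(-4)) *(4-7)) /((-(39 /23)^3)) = -231173 /912600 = -0.25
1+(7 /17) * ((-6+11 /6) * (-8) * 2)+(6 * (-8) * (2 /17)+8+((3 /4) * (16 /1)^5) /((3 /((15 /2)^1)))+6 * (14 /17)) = 1966115.75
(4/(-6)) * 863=-575.33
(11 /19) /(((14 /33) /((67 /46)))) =24321 /12236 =1.99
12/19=0.63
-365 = -365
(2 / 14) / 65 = 1 / 455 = 0.00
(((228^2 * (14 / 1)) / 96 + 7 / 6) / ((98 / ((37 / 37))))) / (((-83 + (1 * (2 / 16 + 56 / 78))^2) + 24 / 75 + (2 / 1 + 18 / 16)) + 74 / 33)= -14497969200 / 14354236771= -1.01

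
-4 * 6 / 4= -6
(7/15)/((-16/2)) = -0.06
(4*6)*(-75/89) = -1800/89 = -20.22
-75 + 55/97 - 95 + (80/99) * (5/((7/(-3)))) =-3835285/22407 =-171.16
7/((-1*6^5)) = -7/7776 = -0.00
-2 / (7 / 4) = -8 / 7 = -1.14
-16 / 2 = -8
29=29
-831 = -831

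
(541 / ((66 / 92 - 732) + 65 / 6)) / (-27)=12443 / 447399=0.03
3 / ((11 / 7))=21 / 11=1.91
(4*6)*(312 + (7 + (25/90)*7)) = 23108/3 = 7702.67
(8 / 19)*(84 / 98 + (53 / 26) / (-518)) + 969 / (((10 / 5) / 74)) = 2293646951 / 63973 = 35853.36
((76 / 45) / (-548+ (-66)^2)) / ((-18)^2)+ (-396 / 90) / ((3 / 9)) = -13.20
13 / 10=1.30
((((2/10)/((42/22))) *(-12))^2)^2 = 3748096/1500625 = 2.50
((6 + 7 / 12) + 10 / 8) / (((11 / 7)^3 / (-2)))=-4.04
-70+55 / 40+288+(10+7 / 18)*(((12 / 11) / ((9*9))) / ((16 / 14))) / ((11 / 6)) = 1564181 / 7128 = 219.44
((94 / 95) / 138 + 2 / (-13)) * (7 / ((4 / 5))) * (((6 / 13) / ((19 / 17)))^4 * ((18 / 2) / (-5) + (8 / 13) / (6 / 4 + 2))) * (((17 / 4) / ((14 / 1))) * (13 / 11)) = 354101753605779 / 16281834182583970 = 0.02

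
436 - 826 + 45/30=-777/2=-388.50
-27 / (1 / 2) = -54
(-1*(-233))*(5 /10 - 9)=-3961 /2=-1980.50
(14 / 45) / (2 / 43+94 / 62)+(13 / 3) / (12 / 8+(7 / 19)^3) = 5968855936 / 1993087305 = 2.99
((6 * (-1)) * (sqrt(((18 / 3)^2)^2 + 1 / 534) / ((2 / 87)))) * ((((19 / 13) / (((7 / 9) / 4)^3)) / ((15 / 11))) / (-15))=47130336 * sqrt(369562710) / 9921275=91322.36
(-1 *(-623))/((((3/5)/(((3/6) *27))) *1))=28035/2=14017.50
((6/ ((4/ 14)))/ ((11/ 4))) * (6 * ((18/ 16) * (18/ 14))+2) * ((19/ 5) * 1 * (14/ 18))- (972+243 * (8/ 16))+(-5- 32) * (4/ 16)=-568747/ 660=-861.74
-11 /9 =-1.22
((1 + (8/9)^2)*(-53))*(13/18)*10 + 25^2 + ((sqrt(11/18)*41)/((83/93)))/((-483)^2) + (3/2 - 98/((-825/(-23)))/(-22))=-258431603/4410450 + 1271*sqrt(22)/38725974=-58.60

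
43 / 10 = 4.30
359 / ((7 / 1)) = 359 / 7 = 51.29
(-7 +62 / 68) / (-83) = 207 / 2822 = 0.07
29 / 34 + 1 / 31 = 933 / 1054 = 0.89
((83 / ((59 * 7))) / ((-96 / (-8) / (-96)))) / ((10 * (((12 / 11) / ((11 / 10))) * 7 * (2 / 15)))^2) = -1215203 / 64758400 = -0.02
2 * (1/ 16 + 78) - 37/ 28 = 154.80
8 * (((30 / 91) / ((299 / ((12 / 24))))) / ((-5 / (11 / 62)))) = -132 / 843479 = -0.00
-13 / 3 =-4.33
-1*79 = -79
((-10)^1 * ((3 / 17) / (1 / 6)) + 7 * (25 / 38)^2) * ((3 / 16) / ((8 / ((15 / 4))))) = -8349525 / 12568576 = -0.66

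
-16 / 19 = -0.84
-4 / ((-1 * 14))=2 / 7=0.29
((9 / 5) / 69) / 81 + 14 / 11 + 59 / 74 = 2.07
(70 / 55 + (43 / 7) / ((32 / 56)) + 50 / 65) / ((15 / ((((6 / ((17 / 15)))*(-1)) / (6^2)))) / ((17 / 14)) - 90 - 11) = -7317 / 105820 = -0.07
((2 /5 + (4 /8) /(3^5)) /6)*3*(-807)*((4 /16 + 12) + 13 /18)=-122733671 /58320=-2104.49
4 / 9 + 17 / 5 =173 / 45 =3.84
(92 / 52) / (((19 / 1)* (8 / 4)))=23 / 494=0.05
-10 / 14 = -5 / 7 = -0.71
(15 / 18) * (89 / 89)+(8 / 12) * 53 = 217 / 6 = 36.17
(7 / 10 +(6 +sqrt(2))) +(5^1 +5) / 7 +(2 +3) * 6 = sqrt(2) +2669 / 70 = 39.54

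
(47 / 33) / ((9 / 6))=94 / 99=0.95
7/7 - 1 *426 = -425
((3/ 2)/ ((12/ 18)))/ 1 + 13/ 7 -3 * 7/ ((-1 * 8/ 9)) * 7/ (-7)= -1093/ 56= -19.52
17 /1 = 17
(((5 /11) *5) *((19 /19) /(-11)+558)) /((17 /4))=36100 /121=298.35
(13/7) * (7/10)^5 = 0.31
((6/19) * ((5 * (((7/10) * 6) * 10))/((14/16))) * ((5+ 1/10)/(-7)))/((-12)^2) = -51/133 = -0.38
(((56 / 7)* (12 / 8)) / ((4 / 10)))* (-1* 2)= -60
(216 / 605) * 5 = 216 / 121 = 1.79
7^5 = 16807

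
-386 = -386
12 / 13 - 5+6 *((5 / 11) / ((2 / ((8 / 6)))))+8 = 5.74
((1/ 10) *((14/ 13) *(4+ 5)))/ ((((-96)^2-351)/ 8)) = 56/ 64025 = 0.00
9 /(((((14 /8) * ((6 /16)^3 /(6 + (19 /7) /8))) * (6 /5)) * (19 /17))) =3862400 /8379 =460.96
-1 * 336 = -336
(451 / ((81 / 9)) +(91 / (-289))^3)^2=2508.00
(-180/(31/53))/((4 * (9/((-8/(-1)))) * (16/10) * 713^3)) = -1325/11236480007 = -0.00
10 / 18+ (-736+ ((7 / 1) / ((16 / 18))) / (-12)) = -211997 / 288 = -736.10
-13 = -13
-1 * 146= -146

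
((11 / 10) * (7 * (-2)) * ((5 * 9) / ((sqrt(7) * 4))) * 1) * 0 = 0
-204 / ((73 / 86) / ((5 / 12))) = -7310 / 73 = -100.14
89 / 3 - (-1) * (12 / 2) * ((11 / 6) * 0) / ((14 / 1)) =29.67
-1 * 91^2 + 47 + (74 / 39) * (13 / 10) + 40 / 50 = -123461 / 15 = -8230.73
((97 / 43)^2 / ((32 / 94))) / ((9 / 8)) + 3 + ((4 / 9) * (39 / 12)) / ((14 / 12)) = 4082927 / 232974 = 17.53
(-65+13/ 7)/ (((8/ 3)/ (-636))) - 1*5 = 105382/ 7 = 15054.57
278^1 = 278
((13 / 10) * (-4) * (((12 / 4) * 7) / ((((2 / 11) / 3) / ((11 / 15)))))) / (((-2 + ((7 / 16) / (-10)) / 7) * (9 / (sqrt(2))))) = 352352 * sqrt(2) / 4815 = 103.49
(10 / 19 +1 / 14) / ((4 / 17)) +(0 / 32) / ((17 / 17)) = 2703 / 1064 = 2.54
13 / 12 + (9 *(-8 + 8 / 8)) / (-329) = 719 / 564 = 1.27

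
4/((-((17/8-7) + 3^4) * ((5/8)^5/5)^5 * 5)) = -1208925819614629174706176/290393829345703125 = -4163056.16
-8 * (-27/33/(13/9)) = 648/143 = 4.53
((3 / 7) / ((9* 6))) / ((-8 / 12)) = -1 / 84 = -0.01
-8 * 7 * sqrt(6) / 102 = -28 * sqrt(6) / 51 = -1.34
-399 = -399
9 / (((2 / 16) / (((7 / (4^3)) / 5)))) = 63 / 40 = 1.58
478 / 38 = 239 / 19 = 12.58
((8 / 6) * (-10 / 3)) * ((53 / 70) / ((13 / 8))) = -1696 / 819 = -2.07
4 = 4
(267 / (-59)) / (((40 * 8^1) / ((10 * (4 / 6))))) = -89 / 944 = -0.09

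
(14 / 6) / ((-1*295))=-7 / 885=-0.01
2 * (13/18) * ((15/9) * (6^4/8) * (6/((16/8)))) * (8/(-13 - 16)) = -9360/29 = -322.76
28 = 28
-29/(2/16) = -232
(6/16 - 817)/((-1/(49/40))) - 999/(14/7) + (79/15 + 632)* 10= 6598591/960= 6873.53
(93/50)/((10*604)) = 93/302000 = 0.00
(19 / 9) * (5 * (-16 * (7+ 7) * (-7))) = 148960 / 9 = 16551.11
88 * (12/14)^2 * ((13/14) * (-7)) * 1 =-20592/49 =-420.24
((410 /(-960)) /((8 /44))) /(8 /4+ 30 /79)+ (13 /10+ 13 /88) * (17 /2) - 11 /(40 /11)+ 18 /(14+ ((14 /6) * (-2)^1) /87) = 1731500423 /180660480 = 9.58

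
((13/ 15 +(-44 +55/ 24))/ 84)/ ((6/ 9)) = -4901/ 6720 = -0.73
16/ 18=8/ 9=0.89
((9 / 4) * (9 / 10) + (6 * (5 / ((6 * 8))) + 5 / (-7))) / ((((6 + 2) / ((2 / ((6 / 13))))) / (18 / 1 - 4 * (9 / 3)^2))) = -10569 / 560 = -18.87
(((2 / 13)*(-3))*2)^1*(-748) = 8976 / 13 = 690.46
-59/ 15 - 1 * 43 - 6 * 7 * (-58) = 35836/ 15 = 2389.07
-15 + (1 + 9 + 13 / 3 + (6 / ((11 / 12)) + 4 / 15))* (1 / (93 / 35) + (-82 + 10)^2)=560660236 / 5115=109610.99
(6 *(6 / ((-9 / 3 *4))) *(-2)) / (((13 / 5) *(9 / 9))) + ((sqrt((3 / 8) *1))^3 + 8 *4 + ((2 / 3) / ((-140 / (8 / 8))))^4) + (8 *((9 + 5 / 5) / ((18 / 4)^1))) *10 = 3 *sqrt(6) / 32 + 5362057260013 / 25282530000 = 212.32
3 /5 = 0.60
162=162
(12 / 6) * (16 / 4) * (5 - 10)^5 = -25000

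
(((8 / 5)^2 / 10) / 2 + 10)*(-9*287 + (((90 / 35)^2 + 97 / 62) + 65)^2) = 16193739508077 / 576840250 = 28073.18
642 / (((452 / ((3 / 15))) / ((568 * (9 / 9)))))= 91164 / 565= 161.35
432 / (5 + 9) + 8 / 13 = 2864 / 91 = 31.47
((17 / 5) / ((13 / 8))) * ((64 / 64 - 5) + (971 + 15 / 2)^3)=127415245837 / 65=1960234551.34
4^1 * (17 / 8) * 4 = 34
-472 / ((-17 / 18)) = 8496 / 17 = 499.76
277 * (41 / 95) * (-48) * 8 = -4361088 / 95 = -45906.19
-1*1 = -1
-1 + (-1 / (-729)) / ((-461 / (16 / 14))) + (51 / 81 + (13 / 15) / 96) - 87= -32882573009 / 376397280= -87.36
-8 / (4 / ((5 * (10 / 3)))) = -100 / 3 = -33.33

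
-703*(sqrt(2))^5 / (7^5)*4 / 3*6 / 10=-11248*sqrt(2) / 84035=-0.19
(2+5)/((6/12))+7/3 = 16.33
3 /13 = 0.23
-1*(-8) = 8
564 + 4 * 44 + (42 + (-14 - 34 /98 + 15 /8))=301655 /392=769.53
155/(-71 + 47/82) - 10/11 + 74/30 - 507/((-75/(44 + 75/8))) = 16639933/46200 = 360.17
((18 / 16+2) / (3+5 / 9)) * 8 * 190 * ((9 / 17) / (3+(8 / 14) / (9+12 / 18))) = 1446375 / 6256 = 231.20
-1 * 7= -7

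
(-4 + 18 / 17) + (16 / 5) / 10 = -1114 / 425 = -2.62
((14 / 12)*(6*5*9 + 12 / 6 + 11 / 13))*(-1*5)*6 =-124145 / 13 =-9549.62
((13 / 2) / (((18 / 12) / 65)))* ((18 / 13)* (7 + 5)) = 4680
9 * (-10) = -90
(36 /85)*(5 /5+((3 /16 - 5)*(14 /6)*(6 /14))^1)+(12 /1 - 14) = -1229 /340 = -3.61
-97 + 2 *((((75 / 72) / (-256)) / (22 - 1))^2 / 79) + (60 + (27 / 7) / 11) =-265092272743717 / 7233205174272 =-36.65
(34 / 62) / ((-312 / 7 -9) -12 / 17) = -2023 / 200229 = -0.01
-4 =-4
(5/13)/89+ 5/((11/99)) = 52070/1157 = 45.00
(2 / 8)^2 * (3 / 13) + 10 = 2083 / 208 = 10.01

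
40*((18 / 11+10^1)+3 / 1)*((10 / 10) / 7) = 920 / 11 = 83.64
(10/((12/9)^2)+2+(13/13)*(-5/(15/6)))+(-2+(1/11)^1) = 3.72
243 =243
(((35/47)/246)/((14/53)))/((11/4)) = 265/63591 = 0.00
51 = 51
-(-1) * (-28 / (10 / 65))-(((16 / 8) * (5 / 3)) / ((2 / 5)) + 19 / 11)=-6338 / 33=-192.06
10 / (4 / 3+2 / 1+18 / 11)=165 / 82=2.01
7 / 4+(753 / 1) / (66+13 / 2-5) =2323 / 180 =12.91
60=60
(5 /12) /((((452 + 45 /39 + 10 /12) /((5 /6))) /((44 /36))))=3575 /3824388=0.00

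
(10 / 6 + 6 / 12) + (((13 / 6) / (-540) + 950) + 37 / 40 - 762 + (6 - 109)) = 71351 / 810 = 88.09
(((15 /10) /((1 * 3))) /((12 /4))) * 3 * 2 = 1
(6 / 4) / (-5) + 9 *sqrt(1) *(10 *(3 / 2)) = 1347 / 10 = 134.70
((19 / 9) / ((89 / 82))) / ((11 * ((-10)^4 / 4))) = 779 / 11013750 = 0.00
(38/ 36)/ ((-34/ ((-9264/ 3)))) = 14668/ 153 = 95.87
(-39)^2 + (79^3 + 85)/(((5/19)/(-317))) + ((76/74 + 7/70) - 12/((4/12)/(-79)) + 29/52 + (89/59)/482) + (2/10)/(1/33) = -81253097795764441/136786780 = -594012797.11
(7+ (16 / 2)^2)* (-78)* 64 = -354432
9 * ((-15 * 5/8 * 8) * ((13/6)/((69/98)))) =-2077.17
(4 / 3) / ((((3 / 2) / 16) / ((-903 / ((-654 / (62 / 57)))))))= 1194368 / 55917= 21.36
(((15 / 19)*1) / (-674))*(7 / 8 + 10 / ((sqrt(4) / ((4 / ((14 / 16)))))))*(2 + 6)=-19935 / 89642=-0.22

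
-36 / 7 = -5.14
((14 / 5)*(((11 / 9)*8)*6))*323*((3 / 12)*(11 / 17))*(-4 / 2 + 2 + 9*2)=772464 / 5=154492.80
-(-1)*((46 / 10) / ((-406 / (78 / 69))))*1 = -13 / 1015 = -0.01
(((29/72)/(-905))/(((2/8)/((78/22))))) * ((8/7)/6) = -754/627165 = -0.00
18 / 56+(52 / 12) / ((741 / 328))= 2.24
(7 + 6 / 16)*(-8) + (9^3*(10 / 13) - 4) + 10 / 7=45427 / 91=499.20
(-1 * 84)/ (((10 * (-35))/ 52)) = 312/ 25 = 12.48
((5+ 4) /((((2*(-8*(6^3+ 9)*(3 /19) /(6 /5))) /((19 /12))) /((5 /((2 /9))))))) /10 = -0.07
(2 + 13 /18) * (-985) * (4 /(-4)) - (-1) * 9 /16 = 2681.95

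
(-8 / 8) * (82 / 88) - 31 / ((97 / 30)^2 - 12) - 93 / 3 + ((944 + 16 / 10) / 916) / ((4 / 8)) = -687448219 / 70078580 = -9.81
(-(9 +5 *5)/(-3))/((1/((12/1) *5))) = 680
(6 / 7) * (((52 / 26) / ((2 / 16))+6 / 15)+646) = 19872 / 35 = 567.77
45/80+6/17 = 249/272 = 0.92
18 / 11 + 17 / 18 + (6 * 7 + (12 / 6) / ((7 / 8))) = 64957 / 1386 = 46.87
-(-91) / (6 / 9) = 273 / 2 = 136.50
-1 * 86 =-86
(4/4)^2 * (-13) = -13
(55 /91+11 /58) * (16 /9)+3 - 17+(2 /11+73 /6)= -41779 /174174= -0.24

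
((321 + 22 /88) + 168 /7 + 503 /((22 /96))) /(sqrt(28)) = 111767 * sqrt(7) /616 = 480.04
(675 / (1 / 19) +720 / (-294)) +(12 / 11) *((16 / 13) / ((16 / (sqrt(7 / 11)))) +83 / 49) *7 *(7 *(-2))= 6813747 / 539 - 1176 *sqrt(77) / 1573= 12634.90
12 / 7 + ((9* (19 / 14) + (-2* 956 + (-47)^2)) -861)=-550.07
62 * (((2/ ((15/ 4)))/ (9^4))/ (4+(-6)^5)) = -124/ 191220345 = -0.00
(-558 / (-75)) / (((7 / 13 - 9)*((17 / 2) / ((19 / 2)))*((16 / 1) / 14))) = -160797 / 187000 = -0.86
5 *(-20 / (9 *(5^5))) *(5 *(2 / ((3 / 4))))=-32 / 675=-0.05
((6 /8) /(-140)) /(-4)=3 /2240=0.00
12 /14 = 6 /7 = 0.86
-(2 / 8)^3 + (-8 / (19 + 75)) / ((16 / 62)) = -1039 / 3008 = -0.35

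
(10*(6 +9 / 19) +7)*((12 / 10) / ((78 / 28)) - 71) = -5062.41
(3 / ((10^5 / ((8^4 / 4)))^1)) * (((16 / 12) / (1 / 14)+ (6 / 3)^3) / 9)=512 / 5625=0.09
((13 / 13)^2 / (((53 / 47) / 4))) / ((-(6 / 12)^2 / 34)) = -25568 / 53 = -482.42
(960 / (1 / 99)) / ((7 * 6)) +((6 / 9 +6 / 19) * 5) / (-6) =2707660 / 1197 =2262.04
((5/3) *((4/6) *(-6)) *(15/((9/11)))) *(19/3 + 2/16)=-42625/54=-789.35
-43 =-43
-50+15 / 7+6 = -293 / 7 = -41.86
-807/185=-4.36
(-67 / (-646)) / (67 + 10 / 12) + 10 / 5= 263123 / 131461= 2.00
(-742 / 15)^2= 550564 / 225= 2446.95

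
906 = 906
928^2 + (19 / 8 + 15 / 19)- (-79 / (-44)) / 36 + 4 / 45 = 861187.20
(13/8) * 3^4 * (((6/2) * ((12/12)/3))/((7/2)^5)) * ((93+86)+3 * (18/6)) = 791856/16807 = 47.11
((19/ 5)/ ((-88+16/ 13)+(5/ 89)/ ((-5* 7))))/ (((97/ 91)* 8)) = -14003171/ 2726697160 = -0.01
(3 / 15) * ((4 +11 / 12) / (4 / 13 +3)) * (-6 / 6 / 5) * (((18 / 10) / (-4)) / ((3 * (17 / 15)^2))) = 6903 / 994160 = 0.01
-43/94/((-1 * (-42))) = -43/3948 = -0.01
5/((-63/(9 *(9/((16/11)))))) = -495/112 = -4.42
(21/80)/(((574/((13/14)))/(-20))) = -39/4592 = -0.01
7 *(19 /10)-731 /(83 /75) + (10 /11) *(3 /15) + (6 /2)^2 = -5825491 /9130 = -638.06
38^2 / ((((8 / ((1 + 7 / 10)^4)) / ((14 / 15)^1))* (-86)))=-211057567 / 12900000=-16.36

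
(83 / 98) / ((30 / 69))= 1.95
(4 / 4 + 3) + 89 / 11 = 133 / 11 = 12.09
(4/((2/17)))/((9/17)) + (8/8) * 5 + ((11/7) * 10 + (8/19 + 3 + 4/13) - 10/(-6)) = 1405655/15561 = 90.33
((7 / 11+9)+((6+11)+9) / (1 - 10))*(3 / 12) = 167 / 99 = 1.69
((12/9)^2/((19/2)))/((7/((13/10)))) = 208/5985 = 0.03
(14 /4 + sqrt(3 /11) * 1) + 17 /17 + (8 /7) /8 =sqrt(33) /11 + 65 /14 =5.17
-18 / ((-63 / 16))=32 / 7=4.57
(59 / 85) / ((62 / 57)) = 0.64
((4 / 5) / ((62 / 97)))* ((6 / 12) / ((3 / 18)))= 582 / 155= 3.75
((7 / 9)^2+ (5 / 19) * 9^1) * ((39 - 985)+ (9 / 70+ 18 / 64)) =-151445723 / 53865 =-2811.58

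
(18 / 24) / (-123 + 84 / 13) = -13 / 2020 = -0.01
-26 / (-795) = 26 / 795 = 0.03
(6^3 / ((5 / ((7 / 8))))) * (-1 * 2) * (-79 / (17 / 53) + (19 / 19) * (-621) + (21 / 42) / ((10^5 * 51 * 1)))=557323199937 / 8500000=65567.44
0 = 0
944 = 944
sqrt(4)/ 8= 1/ 4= 0.25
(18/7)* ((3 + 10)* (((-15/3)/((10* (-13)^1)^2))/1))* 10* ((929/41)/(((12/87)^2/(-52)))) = 7031601/1148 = 6125.09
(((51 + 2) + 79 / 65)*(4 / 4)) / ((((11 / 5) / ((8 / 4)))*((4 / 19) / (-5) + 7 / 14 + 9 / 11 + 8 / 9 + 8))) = 12052080 / 2485639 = 4.85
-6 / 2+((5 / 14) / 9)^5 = -95273905003 / 31757969376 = -3.00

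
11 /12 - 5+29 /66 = -481 /132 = -3.64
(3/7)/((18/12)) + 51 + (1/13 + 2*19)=8132/91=89.36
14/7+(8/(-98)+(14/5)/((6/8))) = 5.65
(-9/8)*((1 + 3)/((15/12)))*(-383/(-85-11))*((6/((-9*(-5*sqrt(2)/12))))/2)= -1149*sqrt(2)/200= -8.12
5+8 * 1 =13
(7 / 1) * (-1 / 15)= -7 / 15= -0.47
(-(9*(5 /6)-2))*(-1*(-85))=-935 /2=-467.50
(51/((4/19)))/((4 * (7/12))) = 2907/28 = 103.82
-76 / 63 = -1.21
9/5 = 1.80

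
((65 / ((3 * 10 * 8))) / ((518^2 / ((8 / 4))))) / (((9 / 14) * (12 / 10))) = 65 / 24839136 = 0.00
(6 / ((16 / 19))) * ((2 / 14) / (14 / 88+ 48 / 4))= 627 / 7490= 0.08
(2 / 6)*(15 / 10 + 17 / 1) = 37 / 6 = 6.17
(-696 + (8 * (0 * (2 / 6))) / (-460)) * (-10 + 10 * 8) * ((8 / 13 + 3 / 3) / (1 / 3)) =-3069360 / 13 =-236104.62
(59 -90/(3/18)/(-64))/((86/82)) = 44239/688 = 64.30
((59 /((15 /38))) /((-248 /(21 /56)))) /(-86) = 1121 /426560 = 0.00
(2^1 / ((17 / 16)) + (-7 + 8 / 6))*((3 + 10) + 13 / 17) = -15054 / 289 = -52.09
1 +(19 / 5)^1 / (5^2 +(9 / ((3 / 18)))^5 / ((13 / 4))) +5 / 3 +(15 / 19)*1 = 1809110528764 / 523448219985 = 3.46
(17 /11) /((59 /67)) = 1139 /649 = 1.76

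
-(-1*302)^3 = 27543608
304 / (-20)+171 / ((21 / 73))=20273 / 35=579.23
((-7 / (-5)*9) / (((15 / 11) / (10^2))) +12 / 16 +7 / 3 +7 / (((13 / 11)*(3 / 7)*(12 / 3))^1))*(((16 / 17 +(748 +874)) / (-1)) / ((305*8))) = -33375623 / 53924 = -618.94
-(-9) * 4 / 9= 4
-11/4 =-2.75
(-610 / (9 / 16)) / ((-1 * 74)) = 4880 / 333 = 14.65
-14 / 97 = -0.14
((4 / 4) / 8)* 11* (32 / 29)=44 / 29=1.52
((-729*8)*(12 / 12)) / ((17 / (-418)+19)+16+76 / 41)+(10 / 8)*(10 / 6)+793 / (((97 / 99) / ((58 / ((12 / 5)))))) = 14248931507131 / 734368764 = 19402.97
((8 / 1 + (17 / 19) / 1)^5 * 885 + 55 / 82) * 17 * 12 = 1020447870746072250 / 101520059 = 10051687132.55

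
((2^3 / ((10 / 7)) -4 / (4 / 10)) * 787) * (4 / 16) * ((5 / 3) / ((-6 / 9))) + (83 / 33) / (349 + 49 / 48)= 1599914139 / 739244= 2164.26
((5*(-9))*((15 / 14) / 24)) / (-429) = 0.00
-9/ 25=-0.36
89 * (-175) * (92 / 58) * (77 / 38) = -27583325 / 551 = -50060.48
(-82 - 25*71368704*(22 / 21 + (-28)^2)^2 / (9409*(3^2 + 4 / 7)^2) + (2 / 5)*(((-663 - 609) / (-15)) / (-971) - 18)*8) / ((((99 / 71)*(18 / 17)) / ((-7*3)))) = 5525486234171387453353363 / 304515050184675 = 18145199164.44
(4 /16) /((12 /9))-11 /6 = -79 /48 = -1.65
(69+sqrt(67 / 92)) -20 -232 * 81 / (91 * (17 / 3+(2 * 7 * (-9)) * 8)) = sqrt(1541) / 46+13464589 / 273637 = 50.06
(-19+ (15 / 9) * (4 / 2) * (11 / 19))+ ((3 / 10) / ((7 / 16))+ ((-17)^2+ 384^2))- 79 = 294560983 / 1995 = 147649.62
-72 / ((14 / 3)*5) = -108 / 35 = -3.09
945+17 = 962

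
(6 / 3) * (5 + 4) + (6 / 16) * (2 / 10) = 723 / 40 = 18.08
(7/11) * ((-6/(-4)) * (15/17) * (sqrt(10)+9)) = 315 * sqrt(10)/374+2835/374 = 10.24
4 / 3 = 1.33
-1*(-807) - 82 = 725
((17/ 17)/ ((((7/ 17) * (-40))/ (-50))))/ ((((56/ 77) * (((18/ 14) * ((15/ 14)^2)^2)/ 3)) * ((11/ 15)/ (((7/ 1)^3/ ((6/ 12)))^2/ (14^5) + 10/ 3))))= 4122517/ 97200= 42.41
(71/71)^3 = 1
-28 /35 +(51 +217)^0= 1 /5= 0.20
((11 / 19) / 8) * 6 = 33 / 76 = 0.43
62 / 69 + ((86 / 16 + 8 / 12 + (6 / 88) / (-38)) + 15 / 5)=47774 / 4807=9.94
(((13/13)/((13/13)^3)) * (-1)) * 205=-205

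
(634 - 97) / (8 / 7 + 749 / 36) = 135324 / 5531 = 24.47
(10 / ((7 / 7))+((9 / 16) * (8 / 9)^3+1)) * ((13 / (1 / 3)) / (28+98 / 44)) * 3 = 263978 / 5985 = 44.11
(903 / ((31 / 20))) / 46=9030 / 713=12.66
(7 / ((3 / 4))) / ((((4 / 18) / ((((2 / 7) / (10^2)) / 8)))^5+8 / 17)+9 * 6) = 0.00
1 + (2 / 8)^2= 17 / 16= 1.06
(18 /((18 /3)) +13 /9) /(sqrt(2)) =20* sqrt(2) /9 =3.14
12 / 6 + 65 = 67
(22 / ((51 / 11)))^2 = 58564 / 2601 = 22.52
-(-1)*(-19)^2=361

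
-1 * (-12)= 12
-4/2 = -2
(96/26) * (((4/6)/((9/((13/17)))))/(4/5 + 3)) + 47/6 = 45863/5814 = 7.89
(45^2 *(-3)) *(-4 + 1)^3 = 164025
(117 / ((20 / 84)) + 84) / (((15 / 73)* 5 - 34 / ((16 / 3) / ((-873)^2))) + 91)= -1680168 / 14186762615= -0.00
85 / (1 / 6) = 510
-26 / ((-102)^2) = -13 / 5202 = -0.00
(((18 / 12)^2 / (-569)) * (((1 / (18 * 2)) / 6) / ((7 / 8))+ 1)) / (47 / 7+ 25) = -95 / 757908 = -0.00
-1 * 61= -61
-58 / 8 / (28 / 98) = -203 / 8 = -25.38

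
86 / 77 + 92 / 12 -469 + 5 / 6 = -70745 / 154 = -459.38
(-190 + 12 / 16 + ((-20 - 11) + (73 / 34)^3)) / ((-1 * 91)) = 8267689 / 3576664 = 2.31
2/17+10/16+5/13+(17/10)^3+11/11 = 777949/110500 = 7.04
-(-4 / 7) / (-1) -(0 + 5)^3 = -879 / 7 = -125.57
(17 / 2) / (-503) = -17 / 1006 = -0.02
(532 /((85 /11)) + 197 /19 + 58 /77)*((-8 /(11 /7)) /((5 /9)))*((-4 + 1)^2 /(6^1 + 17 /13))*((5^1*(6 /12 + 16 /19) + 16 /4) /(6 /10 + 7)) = -1271.88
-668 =-668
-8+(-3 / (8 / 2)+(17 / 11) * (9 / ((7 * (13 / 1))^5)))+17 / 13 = -2043465262227 / 274574143844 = -7.44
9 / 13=0.69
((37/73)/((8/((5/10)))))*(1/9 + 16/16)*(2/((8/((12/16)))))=185/28032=0.01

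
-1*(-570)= 570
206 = 206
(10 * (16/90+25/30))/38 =91/342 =0.27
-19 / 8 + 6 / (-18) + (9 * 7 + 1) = 1471 / 24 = 61.29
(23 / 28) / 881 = 23 / 24668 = 0.00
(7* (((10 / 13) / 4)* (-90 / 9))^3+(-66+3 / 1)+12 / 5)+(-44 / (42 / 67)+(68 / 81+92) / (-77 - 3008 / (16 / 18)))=-3893185550272 / 21556821195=-180.60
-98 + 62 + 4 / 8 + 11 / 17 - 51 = -2919 / 34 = -85.85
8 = 8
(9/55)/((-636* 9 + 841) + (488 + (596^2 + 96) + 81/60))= 36/77202037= 0.00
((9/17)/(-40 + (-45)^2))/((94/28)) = 126/1586015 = 0.00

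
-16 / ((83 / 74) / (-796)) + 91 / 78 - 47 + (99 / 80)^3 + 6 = 1442788036451 / 127488000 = 11317.05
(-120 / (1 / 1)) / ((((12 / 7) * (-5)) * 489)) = 14 / 489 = 0.03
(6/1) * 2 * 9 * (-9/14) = -486/7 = -69.43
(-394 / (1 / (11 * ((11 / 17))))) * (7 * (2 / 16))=-166859 / 68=-2453.81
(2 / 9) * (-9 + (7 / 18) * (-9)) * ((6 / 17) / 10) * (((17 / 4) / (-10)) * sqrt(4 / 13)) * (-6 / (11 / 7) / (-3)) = 7 * sqrt(13) / 858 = 0.03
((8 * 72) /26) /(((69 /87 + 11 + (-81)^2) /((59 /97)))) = 54752 /26706719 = 0.00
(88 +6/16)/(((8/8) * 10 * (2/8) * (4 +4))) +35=6307/160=39.42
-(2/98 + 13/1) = -638/49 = -13.02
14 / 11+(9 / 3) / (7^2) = 719 / 539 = 1.33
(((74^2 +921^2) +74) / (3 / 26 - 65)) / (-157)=22198566 / 264859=83.81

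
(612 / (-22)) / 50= -153 / 275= -0.56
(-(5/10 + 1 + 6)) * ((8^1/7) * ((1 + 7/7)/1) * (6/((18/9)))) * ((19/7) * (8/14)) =-27360/343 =-79.77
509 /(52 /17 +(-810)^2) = 8653 /11153752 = 0.00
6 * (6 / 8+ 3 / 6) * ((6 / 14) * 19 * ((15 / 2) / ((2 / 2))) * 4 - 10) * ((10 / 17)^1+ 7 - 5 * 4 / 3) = 192700 / 119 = 1619.33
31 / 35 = 0.89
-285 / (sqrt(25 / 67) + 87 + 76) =-1037495 / 593366 + 475 * sqrt(67) / 593366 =-1.74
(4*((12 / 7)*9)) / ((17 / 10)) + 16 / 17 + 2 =4670 / 119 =39.24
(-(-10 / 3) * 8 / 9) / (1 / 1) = 80 / 27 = 2.96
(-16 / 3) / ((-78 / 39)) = 8 / 3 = 2.67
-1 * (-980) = 980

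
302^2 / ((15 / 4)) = 364816 / 15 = 24321.07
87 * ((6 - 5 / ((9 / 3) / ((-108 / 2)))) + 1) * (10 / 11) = 84390 / 11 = 7671.82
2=2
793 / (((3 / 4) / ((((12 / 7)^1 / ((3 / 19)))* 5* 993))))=398974160 / 7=56996308.57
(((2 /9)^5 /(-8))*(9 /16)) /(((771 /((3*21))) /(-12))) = 0.00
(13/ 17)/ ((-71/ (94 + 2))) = -1248/ 1207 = -1.03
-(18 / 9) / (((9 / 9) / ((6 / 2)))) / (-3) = 2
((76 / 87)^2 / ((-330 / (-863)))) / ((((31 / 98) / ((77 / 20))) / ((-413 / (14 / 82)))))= -1033970093324 / 17597925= -58755.23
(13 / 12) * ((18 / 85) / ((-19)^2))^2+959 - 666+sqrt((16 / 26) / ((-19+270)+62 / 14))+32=sqrt(81354) / 5811+306009998476 / 941569225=325.05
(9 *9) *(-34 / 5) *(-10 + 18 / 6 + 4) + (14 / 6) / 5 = 24793 / 15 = 1652.87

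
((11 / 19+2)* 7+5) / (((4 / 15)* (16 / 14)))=22995 / 304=75.64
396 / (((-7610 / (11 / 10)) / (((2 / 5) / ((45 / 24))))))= -0.01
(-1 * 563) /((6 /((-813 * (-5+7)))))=152573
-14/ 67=-0.21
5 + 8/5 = 33/5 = 6.60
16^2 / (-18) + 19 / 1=43 / 9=4.78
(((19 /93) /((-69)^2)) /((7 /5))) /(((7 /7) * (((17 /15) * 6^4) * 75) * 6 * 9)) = 19 /3687456050208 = 0.00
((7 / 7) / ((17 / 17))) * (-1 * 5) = -5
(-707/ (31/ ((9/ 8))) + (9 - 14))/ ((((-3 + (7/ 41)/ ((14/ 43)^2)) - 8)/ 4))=4364122/ 334149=13.06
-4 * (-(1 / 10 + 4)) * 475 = 7790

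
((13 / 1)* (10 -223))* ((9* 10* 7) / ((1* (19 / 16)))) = -27911520 / 19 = -1469027.37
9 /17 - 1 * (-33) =570 /17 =33.53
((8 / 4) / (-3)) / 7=-2 / 21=-0.10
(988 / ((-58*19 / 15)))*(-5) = 1950 / 29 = 67.24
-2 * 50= -100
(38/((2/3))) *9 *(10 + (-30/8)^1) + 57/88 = 282207/88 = 3206.90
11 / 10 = 1.10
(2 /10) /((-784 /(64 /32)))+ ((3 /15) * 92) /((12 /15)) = 45079 /1960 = 23.00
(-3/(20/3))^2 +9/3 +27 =12081/400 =30.20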